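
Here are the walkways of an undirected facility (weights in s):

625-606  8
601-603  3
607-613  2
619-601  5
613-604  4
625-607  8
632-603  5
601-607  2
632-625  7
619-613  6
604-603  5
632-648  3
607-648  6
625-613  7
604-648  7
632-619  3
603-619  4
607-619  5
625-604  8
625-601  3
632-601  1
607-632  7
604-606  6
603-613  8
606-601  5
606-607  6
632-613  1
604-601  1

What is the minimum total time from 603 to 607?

5 s

Compare a few routes:
603 → 632 → 601 → 607: 5+1+2 = 8
603 → 601 → 632 → 613 → 607: 3+1+1+2 = 7
603 → 601 → 607: 3+2 = 5
603 → 632 → 613 → 607: 5+1+2 = 8
The minimum is 5 s via 603 → 601 → 607.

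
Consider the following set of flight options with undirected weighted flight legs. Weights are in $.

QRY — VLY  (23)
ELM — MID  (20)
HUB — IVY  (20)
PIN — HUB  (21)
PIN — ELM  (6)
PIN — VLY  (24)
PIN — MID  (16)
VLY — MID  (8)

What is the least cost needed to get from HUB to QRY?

$68

Running Dijkstra from HUB:
HUB: 0
IVY: 20  (via HUB)
PIN: 21  (via HUB)
ELM: 27  (via PIN)
MID: 37  (via PIN)
VLY: 45  (via PIN)
QRY: 68  (via VLY)
Shortest route: HUB–PIN–VLY–QRY = $68.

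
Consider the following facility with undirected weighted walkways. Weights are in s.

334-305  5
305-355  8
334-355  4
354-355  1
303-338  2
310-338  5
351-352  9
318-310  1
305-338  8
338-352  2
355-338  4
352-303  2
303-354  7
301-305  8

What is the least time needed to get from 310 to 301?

Enumerating some paths:
310–338–355–305–301: 5+4+8+8 = 25
310–338–305–301: 5+8+8 = 21
310–338–355–334–305–301: 5+4+4+5+8 = 26
310–338–303–354–355–305–301: 5+2+7+1+8+8 = 31
The minimum is 21 s via 310–338–305–301.

21 s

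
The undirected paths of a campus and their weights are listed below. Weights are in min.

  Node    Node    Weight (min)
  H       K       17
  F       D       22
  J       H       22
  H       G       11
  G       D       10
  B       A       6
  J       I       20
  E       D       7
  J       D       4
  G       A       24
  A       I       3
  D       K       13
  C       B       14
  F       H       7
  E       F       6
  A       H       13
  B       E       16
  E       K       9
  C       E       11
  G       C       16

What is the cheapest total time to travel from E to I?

Running Dijkstra from E:
E: 0
F: 6  (via E)
D: 7  (via E)
K: 9  (via E)
C: 11  (via E)
J: 11  (via D)
H: 13  (via F)
B: 16  (via E)
G: 17  (via D)
A: 22  (via B)
I: 25  (via A)
Shortest route: E → B → A → I = 25 min.

25 min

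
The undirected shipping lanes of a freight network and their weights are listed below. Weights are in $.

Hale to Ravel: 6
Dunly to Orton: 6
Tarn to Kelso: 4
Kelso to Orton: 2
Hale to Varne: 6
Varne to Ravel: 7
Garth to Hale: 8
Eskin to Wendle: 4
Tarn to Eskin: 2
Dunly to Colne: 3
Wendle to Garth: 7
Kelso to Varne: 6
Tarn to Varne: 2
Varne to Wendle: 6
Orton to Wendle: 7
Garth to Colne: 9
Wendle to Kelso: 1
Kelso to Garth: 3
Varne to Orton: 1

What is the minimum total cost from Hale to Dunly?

Candidate routes:
Hale → Garth → Kelso → Orton → Dunly: 8+3+2+6 = 19
Hale → Varne → Orton → Dunly: 6+1+6 = 13
Hale → Ravel → Varne → Orton → Dunly: 6+7+1+6 = 20
The minimum is $13 via Hale → Varne → Orton → Dunly.

$13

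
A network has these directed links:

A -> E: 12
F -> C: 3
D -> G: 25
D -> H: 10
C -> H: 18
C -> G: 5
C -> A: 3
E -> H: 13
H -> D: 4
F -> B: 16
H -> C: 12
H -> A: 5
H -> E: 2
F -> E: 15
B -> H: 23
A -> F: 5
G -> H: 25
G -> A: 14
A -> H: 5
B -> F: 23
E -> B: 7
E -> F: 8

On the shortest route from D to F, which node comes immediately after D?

H

Enumerating some paths:
D → H → E → B → F: 10+2+7+23 = 42
D → H → C → A → F: 10+12+3+5 = 30
D → H → E → F: 10+2+8 = 20
D → H → A → E → F: 10+5+12+8 = 35
Cheapest is D → H → E → F at 20.
So from D the first move is to H.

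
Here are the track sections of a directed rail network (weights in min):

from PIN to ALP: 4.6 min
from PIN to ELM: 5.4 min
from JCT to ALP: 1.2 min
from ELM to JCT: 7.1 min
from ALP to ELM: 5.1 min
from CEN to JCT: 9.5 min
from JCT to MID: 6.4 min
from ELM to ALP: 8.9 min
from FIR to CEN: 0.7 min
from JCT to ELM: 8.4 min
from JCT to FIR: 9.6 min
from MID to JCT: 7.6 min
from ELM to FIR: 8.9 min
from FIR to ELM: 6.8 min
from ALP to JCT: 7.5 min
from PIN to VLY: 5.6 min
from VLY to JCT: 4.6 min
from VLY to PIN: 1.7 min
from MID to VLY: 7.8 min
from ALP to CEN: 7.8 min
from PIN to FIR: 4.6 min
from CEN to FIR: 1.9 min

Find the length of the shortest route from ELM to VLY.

Compare a few routes:
ELM–JCT–MID–VLY: 7.1+6.4+7.8 = 21.3
ELM–ALP–JCT–MID–VLY: 8.9+7.5+6.4+7.8 = 30.6
The minimum is 21.3 min via ELM–JCT–MID–VLY.

21.3 min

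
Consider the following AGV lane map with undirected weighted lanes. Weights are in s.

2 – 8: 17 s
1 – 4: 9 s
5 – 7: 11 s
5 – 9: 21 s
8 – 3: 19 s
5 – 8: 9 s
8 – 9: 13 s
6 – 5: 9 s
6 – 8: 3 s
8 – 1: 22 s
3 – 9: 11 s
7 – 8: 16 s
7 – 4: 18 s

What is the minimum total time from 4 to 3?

Running Dijkstra from 4:
4: 0
1: 9  (via 4)
7: 18  (via 4)
5: 29  (via 7)
8: 31  (via 1)
6: 34  (via 8)
9: 44  (via 8)
2: 48  (via 8)
3: 50  (via 8)
Shortest route: 4 → 1 → 8 → 3 = 50 s.

50 s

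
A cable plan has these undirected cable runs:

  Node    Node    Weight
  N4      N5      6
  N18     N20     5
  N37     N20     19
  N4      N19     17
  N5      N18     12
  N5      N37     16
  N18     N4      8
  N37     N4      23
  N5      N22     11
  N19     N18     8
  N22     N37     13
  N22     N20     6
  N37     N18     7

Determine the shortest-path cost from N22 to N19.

Running Dijkstra from N22:
N22: 0
N20: 6  (via N22)
N18: 11  (via N20)
N5: 11  (via N22)
N37: 13  (via N22)
N4: 17  (via N5)
N19: 19  (via N18)
Shortest route: N22–N20–N18–N19 = 19.

19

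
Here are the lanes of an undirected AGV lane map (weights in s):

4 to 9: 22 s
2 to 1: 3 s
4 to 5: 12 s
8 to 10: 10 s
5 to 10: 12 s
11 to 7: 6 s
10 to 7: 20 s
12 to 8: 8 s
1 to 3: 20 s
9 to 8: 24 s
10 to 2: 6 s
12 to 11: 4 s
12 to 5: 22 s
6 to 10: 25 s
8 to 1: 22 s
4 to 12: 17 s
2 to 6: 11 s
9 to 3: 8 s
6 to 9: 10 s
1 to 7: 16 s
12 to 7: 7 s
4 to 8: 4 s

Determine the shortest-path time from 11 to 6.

Shortest distances from 11:
11: 0
12: 4  (via 11)
7: 6  (via 11)
8: 12  (via 12)
4: 16  (via 8)
1: 22  (via 7)
10: 22  (via 8)
2: 25  (via 1)
5: 26  (via 12)
6: 36  (via 2)
Shortest route: 11 → 7 → 1 → 2 → 6 = 36 s.

36 s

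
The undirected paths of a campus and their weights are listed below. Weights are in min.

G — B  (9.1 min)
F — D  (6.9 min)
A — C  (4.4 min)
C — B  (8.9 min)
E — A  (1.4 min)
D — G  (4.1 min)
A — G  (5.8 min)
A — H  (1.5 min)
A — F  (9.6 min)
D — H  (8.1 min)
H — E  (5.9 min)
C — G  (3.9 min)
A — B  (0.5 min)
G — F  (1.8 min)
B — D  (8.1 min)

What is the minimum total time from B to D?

Candidate routes:
B - D: 8.1 = 8.1
B - A - G - D: 0.5+5.8+4.1 = 10.4
B - A - C - G - D: 0.5+4.4+3.9+4.1 = 12.9
B - A - H - D: 0.5+1.5+8.1 = 10.1
Cheapest is B - D at 8.1 min.

8.1 min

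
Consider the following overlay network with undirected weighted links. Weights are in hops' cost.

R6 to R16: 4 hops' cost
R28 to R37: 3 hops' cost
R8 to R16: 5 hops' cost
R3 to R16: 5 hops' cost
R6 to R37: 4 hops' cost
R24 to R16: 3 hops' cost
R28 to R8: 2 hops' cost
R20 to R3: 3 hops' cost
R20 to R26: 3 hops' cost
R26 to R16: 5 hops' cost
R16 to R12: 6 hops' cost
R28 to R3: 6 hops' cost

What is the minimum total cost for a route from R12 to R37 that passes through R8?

16 hops' cost

Shortest R12→R8: R12 → R16 → R8 = 11
Best R8 to R37: R8 → R28 → R37 costing 5
Total via R8: 11 + 5 = 16 hops' cost.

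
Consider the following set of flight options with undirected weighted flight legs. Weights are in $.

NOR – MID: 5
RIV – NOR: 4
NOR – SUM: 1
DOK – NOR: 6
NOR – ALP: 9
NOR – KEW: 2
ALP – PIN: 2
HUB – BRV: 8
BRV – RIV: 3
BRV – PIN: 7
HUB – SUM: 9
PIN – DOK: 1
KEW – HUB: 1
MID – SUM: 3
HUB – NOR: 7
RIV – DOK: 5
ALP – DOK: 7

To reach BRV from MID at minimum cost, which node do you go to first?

Enumerating some paths:
MID–SUM–NOR–RIV–BRV: 3+1+4+3 = 11
MID–NOR–RIV–BRV: 5+4+3 = 12
Cheapest is MID–SUM–NOR–RIV–BRV at $11.
So from MID the first move is to SUM.

SUM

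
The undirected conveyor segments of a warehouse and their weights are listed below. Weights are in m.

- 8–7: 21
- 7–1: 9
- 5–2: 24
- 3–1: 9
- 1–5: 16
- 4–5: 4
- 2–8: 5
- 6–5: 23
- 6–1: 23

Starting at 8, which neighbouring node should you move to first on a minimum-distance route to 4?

2

Enumerating some paths:
8 → 7 → 1 → 5 → 4: 21+9+16+4 = 50
8 → 7 → 1 → 6 → 5 → 4: 21+9+23+23+4 = 80
8 → 2 → 5 → 4: 5+24+4 = 33
Cheapest is 8 → 2 → 5 → 4 at 33 m.
So from 8 the first move is to 2.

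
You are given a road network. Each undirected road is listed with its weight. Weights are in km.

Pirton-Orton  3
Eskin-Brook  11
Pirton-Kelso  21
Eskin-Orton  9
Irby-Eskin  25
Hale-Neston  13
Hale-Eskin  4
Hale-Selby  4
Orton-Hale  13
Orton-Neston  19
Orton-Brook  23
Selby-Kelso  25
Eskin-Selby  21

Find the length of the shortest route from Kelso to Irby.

58 km

Enumerating some paths:
Kelso–Selby–Eskin–Irby: 25+21+25 = 71
Kelso–Selby–Hale–Orton–Eskin–Irby: 25+4+13+9+25 = 76
Kelso–Pirton–Orton–Hale–Eskin–Irby: 21+3+13+4+25 = 66
Kelso–Pirton–Orton–Eskin–Irby: 21+3+9+25 = 58
Cheapest is Kelso–Pirton–Orton–Eskin–Irby at 58 km.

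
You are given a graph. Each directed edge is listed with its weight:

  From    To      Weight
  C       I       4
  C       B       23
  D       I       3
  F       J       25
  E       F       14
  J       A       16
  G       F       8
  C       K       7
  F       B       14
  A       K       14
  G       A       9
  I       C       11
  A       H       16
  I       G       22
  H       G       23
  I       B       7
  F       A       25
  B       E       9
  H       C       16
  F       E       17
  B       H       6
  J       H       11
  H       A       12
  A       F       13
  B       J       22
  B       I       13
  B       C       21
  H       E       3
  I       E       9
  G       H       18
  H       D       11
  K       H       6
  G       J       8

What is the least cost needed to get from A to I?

Settle nodes by increasing distance from A:
A: 0
F: 13  (via A)
K: 14  (via A)
H: 16  (via A)
E: 19  (via H)
B: 27  (via F)
D: 27  (via H)
I: 30  (via D)
Shortest route: A–H–D–I = 30.

30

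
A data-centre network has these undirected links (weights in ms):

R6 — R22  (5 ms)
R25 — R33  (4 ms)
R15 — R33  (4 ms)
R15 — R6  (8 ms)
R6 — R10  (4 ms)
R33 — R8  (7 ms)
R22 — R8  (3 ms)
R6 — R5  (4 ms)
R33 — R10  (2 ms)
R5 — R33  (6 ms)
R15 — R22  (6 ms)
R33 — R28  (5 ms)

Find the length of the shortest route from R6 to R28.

11 ms

Running Dijkstra from R6:
R6: 0
R5: 4  (via R6)
R10: 4  (via R6)
R22: 5  (via R6)
R33: 6  (via R10)
R8: 8  (via R22)
R15: 8  (via R6)
R25: 10  (via R33)
R28: 11  (via R33)
Shortest route: R6 → R10 → R33 → R28 = 11 ms.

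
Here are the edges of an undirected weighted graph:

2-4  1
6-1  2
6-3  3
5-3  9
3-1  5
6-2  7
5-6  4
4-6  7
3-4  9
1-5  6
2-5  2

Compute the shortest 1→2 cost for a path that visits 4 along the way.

10

Shortest 1→4: 1–6–4 = 9
Shortest 4→2: 4–2 = 1
Total via 4: 9 + 1 = 10.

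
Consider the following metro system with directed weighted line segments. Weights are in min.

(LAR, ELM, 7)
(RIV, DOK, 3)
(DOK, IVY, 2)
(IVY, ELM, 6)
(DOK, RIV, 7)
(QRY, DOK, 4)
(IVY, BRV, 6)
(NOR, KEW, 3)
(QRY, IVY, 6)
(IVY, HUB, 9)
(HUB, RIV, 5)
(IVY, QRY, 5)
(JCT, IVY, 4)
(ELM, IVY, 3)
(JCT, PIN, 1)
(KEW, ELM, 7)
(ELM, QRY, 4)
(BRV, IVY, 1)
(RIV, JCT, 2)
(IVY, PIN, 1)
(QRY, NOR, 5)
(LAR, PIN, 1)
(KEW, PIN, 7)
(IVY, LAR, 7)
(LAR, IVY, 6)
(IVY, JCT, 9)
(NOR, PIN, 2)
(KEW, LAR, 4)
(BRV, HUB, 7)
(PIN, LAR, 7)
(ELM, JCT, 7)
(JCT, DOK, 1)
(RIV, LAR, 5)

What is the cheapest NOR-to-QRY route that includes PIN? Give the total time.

20 min

Shortest NOR→PIN: NOR → PIN = 2
Best PIN to QRY: PIN → LAR → IVY → QRY costing 18
Total via PIN: 2 + 18 = 20 min.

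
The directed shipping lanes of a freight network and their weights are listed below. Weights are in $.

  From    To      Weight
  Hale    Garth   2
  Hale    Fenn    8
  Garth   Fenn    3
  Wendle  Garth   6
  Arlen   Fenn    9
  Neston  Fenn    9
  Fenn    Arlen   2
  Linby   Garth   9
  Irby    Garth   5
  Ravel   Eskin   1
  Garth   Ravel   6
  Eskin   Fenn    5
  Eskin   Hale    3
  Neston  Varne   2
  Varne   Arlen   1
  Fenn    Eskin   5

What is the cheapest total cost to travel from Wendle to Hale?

$16

Compare a few routes:
Wendle → Garth → Ravel → Eskin → Hale: 6+6+1+3 = 16
Wendle → Garth → Fenn → Eskin → Hale: 6+3+5+3 = 17
Cheapest is Wendle → Garth → Ravel → Eskin → Hale at $16.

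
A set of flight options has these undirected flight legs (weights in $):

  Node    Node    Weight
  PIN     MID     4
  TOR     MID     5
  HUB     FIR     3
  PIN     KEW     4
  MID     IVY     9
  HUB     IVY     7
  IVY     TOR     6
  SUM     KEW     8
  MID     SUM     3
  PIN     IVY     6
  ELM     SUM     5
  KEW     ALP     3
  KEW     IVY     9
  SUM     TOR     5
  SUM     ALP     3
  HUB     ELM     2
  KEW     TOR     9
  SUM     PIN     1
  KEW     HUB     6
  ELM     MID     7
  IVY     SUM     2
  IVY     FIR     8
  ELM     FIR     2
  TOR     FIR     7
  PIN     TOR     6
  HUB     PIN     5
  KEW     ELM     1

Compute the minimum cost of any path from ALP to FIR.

Candidate routes:
ALP - SUM - ELM - FIR: 3+5+2 = 10
ALP - SUM - PIN - KEW - ELM - FIR: 3+1+4+1+2 = 11
ALP - KEW - ELM - FIR: 3+1+2 = 6
ALP - KEW - ELM - HUB - FIR: 3+1+2+3 = 9
The minimum is $6 via ALP - KEW - ELM - FIR.

$6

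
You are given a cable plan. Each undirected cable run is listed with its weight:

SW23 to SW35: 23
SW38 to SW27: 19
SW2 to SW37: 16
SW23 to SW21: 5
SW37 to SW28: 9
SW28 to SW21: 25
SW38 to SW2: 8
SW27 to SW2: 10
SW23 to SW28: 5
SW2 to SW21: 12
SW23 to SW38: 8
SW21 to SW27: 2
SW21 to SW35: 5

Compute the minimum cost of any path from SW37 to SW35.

24

Compare a few routes:
SW37–SW28–SW23–SW21–SW35: 9+5+5+5 = 24
SW37–SW2–SW27–SW21–SW35: 16+10+2+5 = 33
The minimum is 24 via SW37–SW28–SW23–SW21–SW35.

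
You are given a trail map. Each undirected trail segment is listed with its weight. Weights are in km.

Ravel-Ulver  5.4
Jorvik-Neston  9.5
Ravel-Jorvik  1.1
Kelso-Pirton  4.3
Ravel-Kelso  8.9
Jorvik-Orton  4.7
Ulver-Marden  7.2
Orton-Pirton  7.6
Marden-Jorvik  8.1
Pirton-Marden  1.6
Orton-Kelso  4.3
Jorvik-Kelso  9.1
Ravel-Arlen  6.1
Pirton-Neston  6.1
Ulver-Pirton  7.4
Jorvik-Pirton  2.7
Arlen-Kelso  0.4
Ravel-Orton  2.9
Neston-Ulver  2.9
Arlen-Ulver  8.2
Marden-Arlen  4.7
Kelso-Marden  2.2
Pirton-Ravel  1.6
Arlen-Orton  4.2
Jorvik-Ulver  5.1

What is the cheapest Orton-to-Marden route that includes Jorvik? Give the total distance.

8.3 km

Best Orton to Jorvik: Orton–Ravel–Jorvik costing 4
Best Jorvik to Marden: Jorvik–Pirton–Marden costing 4.3
Total via Jorvik: 4 + 4.3 = 8.3 km.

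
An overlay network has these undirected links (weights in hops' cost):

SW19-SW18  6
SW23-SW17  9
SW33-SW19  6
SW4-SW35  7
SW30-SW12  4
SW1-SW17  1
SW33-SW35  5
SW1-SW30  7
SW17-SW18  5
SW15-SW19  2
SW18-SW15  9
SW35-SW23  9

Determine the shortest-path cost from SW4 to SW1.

Candidate routes:
SW4–SW35–SW23–SW17–SW1: 7+9+9+1 = 26
SW4–SW35–SW33–SW19–SW18–SW17–SW1: 7+5+6+6+5+1 = 30
SW4–SW35–SW33–SW19–SW15–SW18–SW17–SW1: 7+5+6+2+9+5+1 = 35
Cheapest is SW4–SW35–SW23–SW17–SW1 at 26 hops' cost.

26 hops' cost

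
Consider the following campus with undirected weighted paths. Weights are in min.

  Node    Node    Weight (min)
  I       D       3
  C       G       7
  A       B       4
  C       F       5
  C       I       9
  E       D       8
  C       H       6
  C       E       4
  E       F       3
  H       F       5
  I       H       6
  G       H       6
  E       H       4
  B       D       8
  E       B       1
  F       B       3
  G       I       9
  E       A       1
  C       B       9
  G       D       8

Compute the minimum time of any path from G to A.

11 min

Running Dijkstra from G:
G: 0
H: 6  (via G)
C: 7  (via G)
D: 8  (via G)
I: 9  (via G)
E: 10  (via H)
A: 11  (via E)
Shortest route: G → H → E → A = 11 min.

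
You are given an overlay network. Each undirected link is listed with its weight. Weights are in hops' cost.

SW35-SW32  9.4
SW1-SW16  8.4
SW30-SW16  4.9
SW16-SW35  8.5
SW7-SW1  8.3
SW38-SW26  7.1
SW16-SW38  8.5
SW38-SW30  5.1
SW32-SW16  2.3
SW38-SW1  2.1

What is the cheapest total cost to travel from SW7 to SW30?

15.5 hops' cost

Running Dijkstra from SW7:
SW7: 0
SW1: 8.3  (via SW7)
SW38: 10.4  (via SW1)
SW30: 15.5  (via SW38)
Shortest route: SW7 → SW1 → SW38 → SW30 = 15.5 hops' cost.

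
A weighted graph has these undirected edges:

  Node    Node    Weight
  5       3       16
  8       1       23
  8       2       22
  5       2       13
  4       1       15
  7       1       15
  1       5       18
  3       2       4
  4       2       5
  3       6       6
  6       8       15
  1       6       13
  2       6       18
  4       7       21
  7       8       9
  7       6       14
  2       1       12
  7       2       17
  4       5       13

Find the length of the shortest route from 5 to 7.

Enumerating some paths:
5 → 2 → 7: 13+17 = 30
5 → 4 → 7: 13+21 = 34
5 → 1 → 7: 18+15 = 33
The minimum is 30 via 5 → 2 → 7.

30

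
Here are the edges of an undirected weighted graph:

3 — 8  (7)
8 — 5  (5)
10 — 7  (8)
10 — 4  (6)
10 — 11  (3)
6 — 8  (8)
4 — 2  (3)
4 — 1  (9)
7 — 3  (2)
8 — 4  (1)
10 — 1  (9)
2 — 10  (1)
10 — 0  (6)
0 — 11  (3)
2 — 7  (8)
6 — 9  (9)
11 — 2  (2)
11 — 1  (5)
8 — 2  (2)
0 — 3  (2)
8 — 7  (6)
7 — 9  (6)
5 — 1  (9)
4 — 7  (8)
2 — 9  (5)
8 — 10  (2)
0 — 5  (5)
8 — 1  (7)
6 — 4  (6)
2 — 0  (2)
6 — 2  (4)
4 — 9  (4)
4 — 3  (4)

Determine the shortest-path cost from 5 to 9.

10

Running Dijkstra from 5:
5: 0
0: 5  (via 5)
8: 5  (via 5)
4: 6  (via 8)
2: 7  (via 0)
3: 7  (via 0)
10: 7  (via 8)
11: 8  (via 0)
1: 9  (via 5)
7: 9  (via 3)
9: 10  (via 4)
Shortest route: 5–8–4–9 = 10.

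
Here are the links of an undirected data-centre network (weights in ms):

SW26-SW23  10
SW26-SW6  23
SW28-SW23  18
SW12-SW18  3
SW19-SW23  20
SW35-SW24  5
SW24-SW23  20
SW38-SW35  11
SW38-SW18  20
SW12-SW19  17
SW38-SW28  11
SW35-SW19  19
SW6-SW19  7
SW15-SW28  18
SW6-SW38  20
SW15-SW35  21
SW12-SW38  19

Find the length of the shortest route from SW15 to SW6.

Running Dijkstra from SW15:
SW15: 0
SW28: 18  (via SW15)
SW35: 21  (via SW15)
SW24: 26  (via SW35)
SW38: 29  (via SW28)
SW23: 36  (via SW28)
SW19: 40  (via SW35)
SW26: 46  (via SW23)
SW6: 47  (via SW19)
Shortest route: SW15 → SW35 → SW19 → SW6 = 47 ms.

47 ms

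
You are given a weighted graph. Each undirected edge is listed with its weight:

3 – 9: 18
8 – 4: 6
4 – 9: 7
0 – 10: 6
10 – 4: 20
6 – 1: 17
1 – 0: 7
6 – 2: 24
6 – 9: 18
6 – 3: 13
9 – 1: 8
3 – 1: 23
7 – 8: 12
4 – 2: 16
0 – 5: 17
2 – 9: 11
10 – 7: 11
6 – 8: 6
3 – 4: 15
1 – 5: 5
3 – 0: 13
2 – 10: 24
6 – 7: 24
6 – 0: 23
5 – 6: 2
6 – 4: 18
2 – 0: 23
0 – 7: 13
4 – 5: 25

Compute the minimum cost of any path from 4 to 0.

22

Candidate routes:
4 - 10 - 0: 20+6 = 26
4 - 8 - 6 - 5 - 1 - 0: 6+6+2+5+7 = 26
4 - 9 - 1 - 0: 7+8+7 = 22
Cheapest is 4 - 9 - 1 - 0 at 22.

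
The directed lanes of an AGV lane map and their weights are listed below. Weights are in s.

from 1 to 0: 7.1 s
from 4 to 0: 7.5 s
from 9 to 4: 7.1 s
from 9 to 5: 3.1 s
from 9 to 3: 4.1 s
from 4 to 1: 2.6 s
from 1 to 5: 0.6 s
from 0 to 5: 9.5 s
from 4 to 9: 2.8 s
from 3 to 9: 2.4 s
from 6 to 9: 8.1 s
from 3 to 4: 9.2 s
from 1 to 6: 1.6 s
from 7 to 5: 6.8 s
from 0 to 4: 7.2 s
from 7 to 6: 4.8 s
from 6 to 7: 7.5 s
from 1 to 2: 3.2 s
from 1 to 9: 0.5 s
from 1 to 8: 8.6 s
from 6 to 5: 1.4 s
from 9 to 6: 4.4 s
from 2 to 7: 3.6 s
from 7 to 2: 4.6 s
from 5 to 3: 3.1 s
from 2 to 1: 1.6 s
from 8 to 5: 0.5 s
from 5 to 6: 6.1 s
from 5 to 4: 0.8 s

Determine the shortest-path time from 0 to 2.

Running Dijkstra from 0:
0: 0
4: 7.2  (via 0)
5: 9.5  (via 0)
1: 9.8  (via 4)
9: 10  (via 4)
6: 11.4  (via 1)
3: 12.6  (via 5)
2: 13  (via 1)
Shortest route: 0–4–1–2 = 13 s.

13 s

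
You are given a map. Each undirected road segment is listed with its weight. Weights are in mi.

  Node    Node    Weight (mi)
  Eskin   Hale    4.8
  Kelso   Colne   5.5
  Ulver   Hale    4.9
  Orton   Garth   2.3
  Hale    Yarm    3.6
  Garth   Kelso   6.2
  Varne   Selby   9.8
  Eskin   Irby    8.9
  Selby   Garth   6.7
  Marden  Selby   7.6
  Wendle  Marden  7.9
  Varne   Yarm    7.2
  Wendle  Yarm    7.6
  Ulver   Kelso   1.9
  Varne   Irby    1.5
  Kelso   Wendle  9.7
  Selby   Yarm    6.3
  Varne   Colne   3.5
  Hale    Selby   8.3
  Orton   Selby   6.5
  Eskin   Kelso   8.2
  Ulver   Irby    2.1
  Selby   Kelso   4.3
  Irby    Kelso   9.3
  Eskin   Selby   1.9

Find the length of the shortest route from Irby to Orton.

12.5 mi

Enumerating some paths:
Irby → Ulver → Kelso → Garth → Orton: 2.1+1.9+6.2+2.3 = 12.5
Irby → Ulver → Kelso → Selby → Orton: 2.1+1.9+4.3+6.5 = 14.8
Irby → Ulver → Kelso → Selby → Garth → Orton: 2.1+1.9+4.3+6.7+2.3 = 17.3
Irby → Eskin → Selby → Orton: 8.9+1.9+6.5 = 17.3
The minimum is 12.5 mi via Irby → Ulver → Kelso → Garth → Orton.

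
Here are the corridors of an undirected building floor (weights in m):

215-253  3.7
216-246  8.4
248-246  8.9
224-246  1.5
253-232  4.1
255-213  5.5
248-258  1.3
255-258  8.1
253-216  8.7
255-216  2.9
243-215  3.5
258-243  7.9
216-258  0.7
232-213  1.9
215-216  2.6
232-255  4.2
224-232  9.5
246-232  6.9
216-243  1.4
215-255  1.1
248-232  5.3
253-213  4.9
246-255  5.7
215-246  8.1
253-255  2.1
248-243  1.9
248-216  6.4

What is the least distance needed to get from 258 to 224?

Shortest distances from 258:
258: 0
216: 0.7  (via 258)
248: 1.3  (via 258)
243: 2.1  (via 216)
215: 3.3  (via 216)
255: 3.6  (via 216)
253: 5.7  (via 255)
232: 6.6  (via 248)
213: 8.5  (via 232)
246: 9.1  (via 216)
224: 10.6  (via 246)
Shortest route: 258 → 216 → 246 → 224 = 10.6 m.

10.6 m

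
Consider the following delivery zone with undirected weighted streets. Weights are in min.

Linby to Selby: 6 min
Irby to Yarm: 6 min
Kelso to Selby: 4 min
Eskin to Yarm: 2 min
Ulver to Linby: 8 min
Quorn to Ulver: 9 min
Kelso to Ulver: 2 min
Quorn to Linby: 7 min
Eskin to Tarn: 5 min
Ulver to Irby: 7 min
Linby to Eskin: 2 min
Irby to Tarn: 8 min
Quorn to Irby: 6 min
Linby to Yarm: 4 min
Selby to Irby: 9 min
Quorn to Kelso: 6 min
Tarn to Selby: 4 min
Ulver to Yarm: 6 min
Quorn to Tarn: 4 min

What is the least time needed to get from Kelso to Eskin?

Enumerating some paths:
Kelso - Ulver - Linby - Eskin: 2+8+2 = 12
Kelso - Ulver - Yarm - Eskin: 2+6+2 = 10
Cheapest is Kelso - Ulver - Yarm - Eskin at 10 min.

10 min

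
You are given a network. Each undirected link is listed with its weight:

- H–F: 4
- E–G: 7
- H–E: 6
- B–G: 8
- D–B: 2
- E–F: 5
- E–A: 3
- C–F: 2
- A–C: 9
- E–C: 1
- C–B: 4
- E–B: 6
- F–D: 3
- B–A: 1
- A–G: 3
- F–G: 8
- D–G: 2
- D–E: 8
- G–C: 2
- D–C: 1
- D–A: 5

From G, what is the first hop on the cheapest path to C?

C

Enumerating some paths:
G → C: 2 = 2
G → D → C: 2+1 = 3
The minimum is 2 via G → C.
So from G the first move is to C.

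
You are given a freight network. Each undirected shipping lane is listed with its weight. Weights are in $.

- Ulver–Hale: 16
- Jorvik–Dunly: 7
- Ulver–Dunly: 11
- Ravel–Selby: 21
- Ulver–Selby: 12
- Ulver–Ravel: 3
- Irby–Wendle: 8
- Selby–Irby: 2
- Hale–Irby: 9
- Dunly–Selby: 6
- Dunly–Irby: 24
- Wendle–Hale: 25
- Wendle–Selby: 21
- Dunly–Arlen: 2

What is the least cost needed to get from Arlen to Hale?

$19

Running Dijkstra from Arlen:
Arlen: 0
Dunly: 2  (via Arlen)
Selby: 8  (via Dunly)
Jorvik: 9  (via Dunly)
Irby: 10  (via Selby)
Ulver: 13  (via Dunly)
Ravel: 16  (via Ulver)
Wendle: 18  (via Irby)
Hale: 19  (via Irby)
Shortest route: Arlen → Dunly → Selby → Irby → Hale = $19.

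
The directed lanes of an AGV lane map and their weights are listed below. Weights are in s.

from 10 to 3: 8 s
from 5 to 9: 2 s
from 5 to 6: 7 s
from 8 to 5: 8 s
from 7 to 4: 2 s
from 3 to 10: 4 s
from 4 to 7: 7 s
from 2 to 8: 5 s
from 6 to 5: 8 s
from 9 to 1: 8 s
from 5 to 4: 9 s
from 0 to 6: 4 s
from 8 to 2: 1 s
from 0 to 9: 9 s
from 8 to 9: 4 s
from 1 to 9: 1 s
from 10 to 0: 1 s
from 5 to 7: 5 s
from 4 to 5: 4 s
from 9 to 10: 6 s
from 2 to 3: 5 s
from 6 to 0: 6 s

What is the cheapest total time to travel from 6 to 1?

Shortest distances from 6:
6: 0
0: 6  (via 6)
5: 8  (via 6)
9: 10  (via 5)
7: 13  (via 5)
4: 15  (via 7)
10: 16  (via 9)
1: 18  (via 9)
Shortest route: 6 → 5 → 9 → 1 = 18 s.

18 s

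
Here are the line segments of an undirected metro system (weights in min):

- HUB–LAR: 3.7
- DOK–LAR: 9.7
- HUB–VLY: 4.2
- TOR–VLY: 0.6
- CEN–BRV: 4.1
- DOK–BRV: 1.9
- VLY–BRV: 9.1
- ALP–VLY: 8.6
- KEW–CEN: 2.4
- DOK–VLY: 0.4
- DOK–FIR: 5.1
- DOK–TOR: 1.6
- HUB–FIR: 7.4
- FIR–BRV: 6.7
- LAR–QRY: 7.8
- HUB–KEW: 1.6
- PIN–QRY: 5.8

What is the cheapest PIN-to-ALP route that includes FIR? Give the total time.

38.8 min

Best PIN to FIR: PIN–QRY–LAR–HUB–FIR costing 24.7
Best FIR to ALP: FIR–DOK–VLY–ALP costing 14.1
Total via FIR: 24.7 + 14.1 = 38.8 min.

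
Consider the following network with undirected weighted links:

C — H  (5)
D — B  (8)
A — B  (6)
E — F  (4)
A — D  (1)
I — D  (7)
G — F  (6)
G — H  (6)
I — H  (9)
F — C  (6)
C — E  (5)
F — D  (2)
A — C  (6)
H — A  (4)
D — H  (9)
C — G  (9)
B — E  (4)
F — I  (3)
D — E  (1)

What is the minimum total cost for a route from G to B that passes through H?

16

Best G to H: G–H costing 6
Shortest H→B: H–A–B = 10
Total via H: 6 + 10 = 16.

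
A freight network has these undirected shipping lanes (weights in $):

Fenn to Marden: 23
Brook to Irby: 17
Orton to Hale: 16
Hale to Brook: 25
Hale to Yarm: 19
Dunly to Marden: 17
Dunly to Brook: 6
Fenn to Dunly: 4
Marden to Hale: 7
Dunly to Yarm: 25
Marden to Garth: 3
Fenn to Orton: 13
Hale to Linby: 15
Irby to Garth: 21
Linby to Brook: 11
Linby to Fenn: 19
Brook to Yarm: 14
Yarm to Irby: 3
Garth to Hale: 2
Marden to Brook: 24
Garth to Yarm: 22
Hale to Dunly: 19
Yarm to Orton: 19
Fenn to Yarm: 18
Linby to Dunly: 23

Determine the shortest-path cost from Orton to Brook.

$23

Shortest distances from Orton:
Orton: 0
Fenn: 13  (via Orton)
Hale: 16  (via Orton)
Dunly: 17  (via Fenn)
Garth: 18  (via Hale)
Yarm: 19  (via Orton)
Marden: 21  (via Garth)
Irby: 22  (via Yarm)
Brook: 23  (via Dunly)
Shortest route: Orton–Fenn–Dunly–Brook = $23.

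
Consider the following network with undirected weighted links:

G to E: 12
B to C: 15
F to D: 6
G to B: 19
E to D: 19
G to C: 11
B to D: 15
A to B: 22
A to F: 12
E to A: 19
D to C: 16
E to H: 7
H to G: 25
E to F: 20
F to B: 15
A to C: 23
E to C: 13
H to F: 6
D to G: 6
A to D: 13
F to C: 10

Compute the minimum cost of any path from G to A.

19

Running Dijkstra from G:
G: 0
D: 6  (via G)
C: 11  (via G)
E: 12  (via G)
F: 12  (via D)
H: 18  (via F)
A: 19  (via D)
Shortest route: G → D → A = 19.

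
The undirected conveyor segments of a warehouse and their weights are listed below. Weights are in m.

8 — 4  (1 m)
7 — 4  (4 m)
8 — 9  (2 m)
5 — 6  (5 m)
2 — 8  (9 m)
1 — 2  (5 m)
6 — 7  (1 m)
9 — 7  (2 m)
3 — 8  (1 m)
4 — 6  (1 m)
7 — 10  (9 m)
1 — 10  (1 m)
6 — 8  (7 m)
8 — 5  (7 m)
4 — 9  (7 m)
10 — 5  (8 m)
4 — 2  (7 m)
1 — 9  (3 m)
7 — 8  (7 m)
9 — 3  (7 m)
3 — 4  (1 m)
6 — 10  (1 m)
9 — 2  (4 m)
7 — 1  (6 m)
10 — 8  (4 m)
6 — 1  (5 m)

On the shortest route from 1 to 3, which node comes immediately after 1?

Compare a few routes:
1 → 10 → 8 → 3: 1+4+1 = 6
1 → 10 → 6 → 4 → 8 → 3: 1+1+1+1+1 = 5
1 → 10 → 6 → 4 → 3: 1+1+1+1 = 4
The minimum is 4 m via 1 → 10 → 6 → 4 → 3.
So from 1 the first move is to 10.

10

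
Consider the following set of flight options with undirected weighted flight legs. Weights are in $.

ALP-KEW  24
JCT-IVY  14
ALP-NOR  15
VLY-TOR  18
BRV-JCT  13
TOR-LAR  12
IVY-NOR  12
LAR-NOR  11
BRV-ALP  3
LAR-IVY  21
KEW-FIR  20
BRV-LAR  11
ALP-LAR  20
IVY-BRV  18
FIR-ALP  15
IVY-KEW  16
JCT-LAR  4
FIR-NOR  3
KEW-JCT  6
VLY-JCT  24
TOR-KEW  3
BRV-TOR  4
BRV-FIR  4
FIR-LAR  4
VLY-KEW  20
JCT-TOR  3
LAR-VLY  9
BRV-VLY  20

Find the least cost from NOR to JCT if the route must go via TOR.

$14

Shortest NOR→TOR: NOR → FIR → BRV → TOR = 11
Shortest TOR→JCT: TOR → JCT = 3
Total via TOR: 11 + 3 = $14.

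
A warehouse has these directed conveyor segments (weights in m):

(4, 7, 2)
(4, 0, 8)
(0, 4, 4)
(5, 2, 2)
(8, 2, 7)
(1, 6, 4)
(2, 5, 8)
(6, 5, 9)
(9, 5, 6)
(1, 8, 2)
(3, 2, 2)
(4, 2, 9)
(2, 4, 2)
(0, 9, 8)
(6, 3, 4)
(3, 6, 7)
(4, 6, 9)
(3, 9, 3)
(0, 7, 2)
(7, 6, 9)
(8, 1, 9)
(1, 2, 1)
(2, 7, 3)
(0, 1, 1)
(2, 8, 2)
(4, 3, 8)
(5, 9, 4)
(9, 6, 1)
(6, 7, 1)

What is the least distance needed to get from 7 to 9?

16 m

Compare a few routes:
7 → 6 → 3 → 9: 9+4+3 = 16
7 → 6 → 5 → 9: 9+9+4 = 22
7 → 6 → 3 → 2 → 5 → 9: 9+4+2+8+4 = 27
The minimum is 16 m via 7 → 6 → 3 → 9.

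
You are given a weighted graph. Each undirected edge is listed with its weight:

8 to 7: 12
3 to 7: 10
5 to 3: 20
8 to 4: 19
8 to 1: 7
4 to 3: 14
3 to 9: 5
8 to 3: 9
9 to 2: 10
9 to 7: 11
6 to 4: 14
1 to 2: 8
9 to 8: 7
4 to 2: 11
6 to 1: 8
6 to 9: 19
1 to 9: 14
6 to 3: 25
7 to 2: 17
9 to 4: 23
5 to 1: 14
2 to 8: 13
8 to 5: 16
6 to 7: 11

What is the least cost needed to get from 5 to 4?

33

Enumerating some paths:
5 - 1 - 2 - 4: 14+8+11 = 33
5 - 3 - 4: 20+14 = 34
5 - 8 - 4: 16+19 = 35
Cheapest is 5 - 1 - 2 - 4 at 33.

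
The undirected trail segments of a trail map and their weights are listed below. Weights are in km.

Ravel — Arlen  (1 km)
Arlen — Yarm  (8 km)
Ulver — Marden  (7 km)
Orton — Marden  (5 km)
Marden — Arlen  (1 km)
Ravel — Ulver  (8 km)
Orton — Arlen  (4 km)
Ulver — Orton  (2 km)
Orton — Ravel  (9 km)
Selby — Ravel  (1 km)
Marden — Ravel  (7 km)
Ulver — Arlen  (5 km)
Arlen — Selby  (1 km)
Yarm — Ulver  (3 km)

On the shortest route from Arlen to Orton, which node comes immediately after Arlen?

Candidate routes:
Arlen–Ravel–Orton: 1+9 = 10
Arlen–Ulver–Orton: 5+2 = 7
Arlen–Orton: 4 = 4
Arlen–Marden–Orton: 1+5 = 6
The minimum is 4 km via Arlen–Orton.
So from Arlen the first move is to Orton.

Orton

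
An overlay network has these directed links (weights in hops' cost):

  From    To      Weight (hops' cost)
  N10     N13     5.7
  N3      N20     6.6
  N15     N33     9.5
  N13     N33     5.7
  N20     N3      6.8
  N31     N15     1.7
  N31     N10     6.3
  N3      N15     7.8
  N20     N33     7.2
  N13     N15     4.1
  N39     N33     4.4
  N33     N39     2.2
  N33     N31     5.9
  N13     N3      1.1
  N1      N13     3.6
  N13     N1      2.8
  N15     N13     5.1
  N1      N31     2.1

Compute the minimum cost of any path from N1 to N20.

11.3 hops' cost

Shortest distances from N1:
N1: 0
N31: 2.1  (via N1)
N13: 3.6  (via N1)
N15: 3.8  (via N31)
N3: 4.7  (via N13)
N10: 8.4  (via N31)
N33: 9.3  (via N13)
N20: 11.3  (via N3)
Shortest route: N1–N13–N3–N20 = 11.3 hops' cost.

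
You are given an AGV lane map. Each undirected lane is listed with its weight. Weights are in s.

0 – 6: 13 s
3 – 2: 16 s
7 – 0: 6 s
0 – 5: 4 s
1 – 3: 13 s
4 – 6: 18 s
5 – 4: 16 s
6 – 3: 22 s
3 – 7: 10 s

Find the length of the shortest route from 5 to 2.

36 s

Running Dijkstra from 5:
5: 0
0: 4  (via 5)
7: 10  (via 0)
4: 16  (via 5)
6: 17  (via 0)
3: 20  (via 7)
1: 33  (via 3)
2: 36  (via 3)
Shortest route: 5–0–7–3–2 = 36 s.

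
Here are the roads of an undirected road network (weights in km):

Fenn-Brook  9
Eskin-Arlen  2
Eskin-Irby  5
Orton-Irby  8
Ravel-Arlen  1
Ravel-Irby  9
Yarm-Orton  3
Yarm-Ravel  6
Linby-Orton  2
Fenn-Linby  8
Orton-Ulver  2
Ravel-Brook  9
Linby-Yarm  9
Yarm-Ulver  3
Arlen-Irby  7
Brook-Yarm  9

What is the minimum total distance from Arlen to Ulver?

10 km

Running Dijkstra from Arlen:
Arlen: 0
Ravel: 1  (via Arlen)
Eskin: 2  (via Arlen)
Irby: 7  (via Arlen)
Yarm: 7  (via Ravel)
Brook: 10  (via Ravel)
Ulver: 10  (via Yarm)
Shortest route: Arlen → Ravel → Yarm → Ulver = 10 km.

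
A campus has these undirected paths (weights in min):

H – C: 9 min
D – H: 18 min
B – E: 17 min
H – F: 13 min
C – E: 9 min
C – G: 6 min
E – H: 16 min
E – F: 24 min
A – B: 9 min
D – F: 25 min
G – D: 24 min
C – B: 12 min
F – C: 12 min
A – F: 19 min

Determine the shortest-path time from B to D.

39 min

Candidate routes:
B - C - G - D: 12+6+24 = 42
B - E - H - D: 17+16+18 = 51
B - C - H - D: 12+9+18 = 39
B - C - F - D: 12+12+25 = 49
The minimum is 39 min via B - C - H - D.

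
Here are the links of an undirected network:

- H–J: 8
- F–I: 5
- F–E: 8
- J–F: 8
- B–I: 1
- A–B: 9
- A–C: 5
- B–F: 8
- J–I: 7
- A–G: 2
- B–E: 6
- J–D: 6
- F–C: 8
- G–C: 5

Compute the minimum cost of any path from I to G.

12

Shortest distances from I:
I: 0
B: 1  (via I)
F: 5  (via I)
E: 7  (via B)
J: 7  (via I)
A: 10  (via B)
G: 12  (via A)
Shortest route: I–B–A–G = 12.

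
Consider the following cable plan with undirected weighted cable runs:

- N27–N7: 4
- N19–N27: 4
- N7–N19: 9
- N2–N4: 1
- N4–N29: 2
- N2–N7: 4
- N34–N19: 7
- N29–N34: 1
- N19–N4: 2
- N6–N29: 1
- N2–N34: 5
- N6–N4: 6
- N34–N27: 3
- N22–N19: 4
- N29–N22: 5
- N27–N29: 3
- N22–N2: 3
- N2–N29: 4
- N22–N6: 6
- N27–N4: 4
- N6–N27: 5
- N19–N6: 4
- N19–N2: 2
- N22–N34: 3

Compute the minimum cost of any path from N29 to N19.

4

Settle nodes by increasing distance from N29:
N29: 0
N6: 1  (via N29)
N34: 1  (via N29)
N4: 2  (via N29)
N27: 3  (via N29)
N2: 3  (via N4)
N22: 4  (via N34)
N19: 4  (via N4)
Shortest route: N29 → N4 → N19 = 4.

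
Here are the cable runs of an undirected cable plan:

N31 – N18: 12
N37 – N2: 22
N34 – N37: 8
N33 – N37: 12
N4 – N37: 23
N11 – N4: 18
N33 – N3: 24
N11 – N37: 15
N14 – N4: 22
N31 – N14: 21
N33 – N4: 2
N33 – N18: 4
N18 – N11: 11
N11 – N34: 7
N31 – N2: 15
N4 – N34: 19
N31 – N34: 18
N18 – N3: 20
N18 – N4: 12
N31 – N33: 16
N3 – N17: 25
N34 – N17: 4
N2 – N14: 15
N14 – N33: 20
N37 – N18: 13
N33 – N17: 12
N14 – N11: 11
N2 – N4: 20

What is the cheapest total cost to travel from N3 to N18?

Candidate routes:
N3–N33–N4–N18: 24+2+12 = 38
N3–N33–N18: 24+4 = 28
N3–N18: 20 = 20
Cheapest is N3–N18 at 20.

20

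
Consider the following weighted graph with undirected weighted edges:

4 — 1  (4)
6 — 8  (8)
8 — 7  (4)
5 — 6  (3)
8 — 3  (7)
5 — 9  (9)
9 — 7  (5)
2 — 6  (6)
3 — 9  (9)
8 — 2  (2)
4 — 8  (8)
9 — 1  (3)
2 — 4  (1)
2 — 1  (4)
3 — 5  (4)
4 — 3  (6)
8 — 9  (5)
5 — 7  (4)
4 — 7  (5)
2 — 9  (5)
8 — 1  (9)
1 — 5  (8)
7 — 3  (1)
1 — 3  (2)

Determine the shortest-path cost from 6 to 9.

11

Settle nodes by increasing distance from 6:
6: 0
5: 3  (via 6)
2: 6  (via 6)
3: 7  (via 5)
4: 7  (via 2)
7: 7  (via 5)
8: 8  (via 6)
1: 9  (via 3)
9: 11  (via 2)
Shortest route: 6–2–9 = 11.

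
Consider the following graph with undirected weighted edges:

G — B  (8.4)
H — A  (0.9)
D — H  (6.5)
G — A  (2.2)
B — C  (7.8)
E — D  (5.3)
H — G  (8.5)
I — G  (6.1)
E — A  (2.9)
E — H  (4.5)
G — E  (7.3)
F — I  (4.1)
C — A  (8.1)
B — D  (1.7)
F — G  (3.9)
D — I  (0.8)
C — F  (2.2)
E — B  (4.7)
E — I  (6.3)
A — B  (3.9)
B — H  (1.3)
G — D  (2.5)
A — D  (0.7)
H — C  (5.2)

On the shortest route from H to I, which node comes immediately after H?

Candidate routes:
H–B–D–I: 1.3+1.7+0.8 = 3.8
H–A–D–I: 0.9+0.7+0.8 = 2.4
The minimum is 2.4 via H–A–D–I.
So from H the first move is to A.

A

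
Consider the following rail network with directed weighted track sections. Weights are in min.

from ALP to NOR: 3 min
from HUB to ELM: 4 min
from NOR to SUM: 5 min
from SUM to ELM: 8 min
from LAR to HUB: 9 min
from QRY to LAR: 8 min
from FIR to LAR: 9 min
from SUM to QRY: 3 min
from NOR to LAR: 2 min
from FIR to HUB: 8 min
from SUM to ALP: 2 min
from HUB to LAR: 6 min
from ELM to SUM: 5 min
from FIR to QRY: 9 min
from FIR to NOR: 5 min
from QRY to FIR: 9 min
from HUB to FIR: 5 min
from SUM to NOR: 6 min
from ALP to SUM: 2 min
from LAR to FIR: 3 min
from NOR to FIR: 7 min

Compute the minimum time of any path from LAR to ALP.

15 min

Compare a few routes:
LAR → HUB → FIR → NOR → SUM → ALP: 9+5+5+5+2 = 26
LAR → FIR → HUB → ELM → SUM → ALP: 3+8+4+5+2 = 22
LAR → FIR → NOR → SUM → ALP: 3+5+5+2 = 15
LAR → HUB → ELM → SUM → ALP: 9+4+5+2 = 20
The minimum is 15 min via LAR → FIR → NOR → SUM → ALP.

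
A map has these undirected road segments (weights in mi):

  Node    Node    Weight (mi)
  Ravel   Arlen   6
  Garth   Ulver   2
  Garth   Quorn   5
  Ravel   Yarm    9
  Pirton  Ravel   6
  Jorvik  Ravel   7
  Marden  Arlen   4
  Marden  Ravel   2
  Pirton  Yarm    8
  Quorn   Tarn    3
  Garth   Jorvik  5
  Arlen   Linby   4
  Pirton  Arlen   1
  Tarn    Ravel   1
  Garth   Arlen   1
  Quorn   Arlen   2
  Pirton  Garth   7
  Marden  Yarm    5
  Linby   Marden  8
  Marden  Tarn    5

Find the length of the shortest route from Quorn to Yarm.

11 mi

Settle nodes by increasing distance from Quorn:
Quorn: 0
Arlen: 2  (via Quorn)
Tarn: 3  (via Quorn)
Garth: 3  (via Arlen)
Pirton: 3  (via Arlen)
Ravel: 4  (via Tarn)
Ulver: 5  (via Garth)
Marden: 6  (via Arlen)
Linby: 6  (via Arlen)
Jorvik: 8  (via Garth)
Yarm: 11  (via Pirton)
Shortest route: Quorn → Arlen → Pirton → Yarm = 11 mi.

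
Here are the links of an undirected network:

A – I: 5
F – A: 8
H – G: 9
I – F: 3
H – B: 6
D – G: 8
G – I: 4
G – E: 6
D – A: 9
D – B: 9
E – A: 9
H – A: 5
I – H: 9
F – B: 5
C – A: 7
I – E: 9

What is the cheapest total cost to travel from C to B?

Enumerating some paths:
C → A → H → B: 7+5+6 = 18
C → A → I → F → B: 7+5+3+5 = 20
C → A → F → B: 7+8+5 = 20
C → A → D → B: 7+9+9 = 25
Cheapest is C → A → H → B at 18.

18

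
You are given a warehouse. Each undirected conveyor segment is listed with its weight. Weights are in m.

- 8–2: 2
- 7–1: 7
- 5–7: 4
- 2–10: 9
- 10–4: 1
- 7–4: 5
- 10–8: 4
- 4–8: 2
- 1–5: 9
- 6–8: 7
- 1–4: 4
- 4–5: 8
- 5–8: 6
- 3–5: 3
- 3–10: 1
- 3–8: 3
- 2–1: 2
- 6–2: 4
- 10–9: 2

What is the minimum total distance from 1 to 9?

Candidate routes:
1–2–8–10–9: 2+2+4+2 = 10
1–4–10–9: 4+1+2 = 7
1–2–8–4–10–9: 2+2+2+1+2 = 9
The minimum is 7 m via 1–4–10–9.

7 m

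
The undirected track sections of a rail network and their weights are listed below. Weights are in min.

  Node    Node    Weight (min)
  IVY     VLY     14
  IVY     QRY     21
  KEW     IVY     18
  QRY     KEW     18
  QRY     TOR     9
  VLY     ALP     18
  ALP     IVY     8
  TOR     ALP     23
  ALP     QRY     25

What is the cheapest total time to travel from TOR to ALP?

23 min

Compare a few routes:
TOR–QRY–ALP: 9+25 = 34
TOR–ALP: 23 = 23
TOR–QRY–IVY–ALP: 9+21+8 = 38
Cheapest is TOR–ALP at 23 min.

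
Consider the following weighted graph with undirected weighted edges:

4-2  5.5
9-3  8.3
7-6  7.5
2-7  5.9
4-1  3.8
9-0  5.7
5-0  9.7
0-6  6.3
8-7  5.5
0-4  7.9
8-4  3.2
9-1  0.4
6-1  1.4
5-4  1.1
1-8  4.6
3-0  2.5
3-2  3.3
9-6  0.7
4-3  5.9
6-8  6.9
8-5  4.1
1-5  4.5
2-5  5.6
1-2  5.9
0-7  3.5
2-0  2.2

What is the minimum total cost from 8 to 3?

Running Dijkstra from 8:
8: 0
4: 3.2  (via 8)
5: 4.1  (via 8)
1: 4.6  (via 8)
9: 5  (via 1)
7: 5.5  (via 8)
6: 5.7  (via 9)
2: 8.7  (via 4)
0: 9  (via 7)
3: 9.1  (via 4)
Shortest route: 8–4–3 = 9.1.

9.1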